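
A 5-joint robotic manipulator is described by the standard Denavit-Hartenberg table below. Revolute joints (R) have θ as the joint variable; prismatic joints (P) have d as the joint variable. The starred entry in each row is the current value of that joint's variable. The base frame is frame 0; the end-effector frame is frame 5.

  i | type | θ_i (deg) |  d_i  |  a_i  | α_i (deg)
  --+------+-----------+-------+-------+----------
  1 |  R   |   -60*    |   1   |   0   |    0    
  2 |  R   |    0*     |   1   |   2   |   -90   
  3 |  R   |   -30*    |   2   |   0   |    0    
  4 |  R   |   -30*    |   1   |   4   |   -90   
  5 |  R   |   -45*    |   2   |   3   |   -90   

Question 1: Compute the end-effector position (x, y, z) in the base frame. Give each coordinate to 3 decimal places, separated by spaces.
after link 1: o_1 = (0.0000, 0.0000, 1.0000)
after link 2: o_2 = (1.0000, -1.7321, 2.0000)
after link 3: o_3 = (2.7321, -0.7321, 2.0000)
after link 4: o_4 = (4.5981, -1.9641, 5.4641)
after link 5: o_5 = (7.8315, -3.3220, 6.3012)

7.832 -3.322 6.301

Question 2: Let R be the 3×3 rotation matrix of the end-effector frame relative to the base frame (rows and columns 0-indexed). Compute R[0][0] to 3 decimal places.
0.789

End-effector x-axis (col 0 of R) = (0.7891,0.0474,0.6124)
R[0][0] = 0.7891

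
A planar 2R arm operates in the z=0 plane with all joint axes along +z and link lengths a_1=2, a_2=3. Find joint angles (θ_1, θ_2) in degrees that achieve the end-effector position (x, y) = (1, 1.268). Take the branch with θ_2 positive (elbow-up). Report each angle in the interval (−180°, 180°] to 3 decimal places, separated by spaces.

-59.997 149.999

cos θ_2 = (2.6078−2²−3²)/(2·2·3) = -0.8660; θ_2 = 149.9988° (elbow-up)
β = atan2(1.2680,1.0000) = 51.7392°; ψ = atan2(1.5001,-0.5980) = 111.7362°
θ_1 = β − ψ = -59.9971°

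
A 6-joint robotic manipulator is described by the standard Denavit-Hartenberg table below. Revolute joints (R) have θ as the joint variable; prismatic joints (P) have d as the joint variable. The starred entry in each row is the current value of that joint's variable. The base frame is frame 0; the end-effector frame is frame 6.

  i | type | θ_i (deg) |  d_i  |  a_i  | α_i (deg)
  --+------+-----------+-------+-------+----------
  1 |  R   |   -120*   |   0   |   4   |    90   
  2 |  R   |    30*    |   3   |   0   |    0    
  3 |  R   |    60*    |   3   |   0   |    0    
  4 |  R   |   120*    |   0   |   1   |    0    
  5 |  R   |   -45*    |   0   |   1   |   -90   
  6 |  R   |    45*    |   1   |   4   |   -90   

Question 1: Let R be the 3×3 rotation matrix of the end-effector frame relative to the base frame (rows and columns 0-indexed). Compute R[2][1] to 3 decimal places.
0.966

End-effector y-axis (col 1 of R) = (-0.1294,-0.2241,0.9659)
R[2][1] = 0.9659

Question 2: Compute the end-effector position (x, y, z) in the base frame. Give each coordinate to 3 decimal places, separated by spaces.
-2.335 2.298 -0.475

after link 1: o_1 = (-2.0000, -3.4641, 0.0000)
after link 2: o_2 = (-4.5981, -1.9641, 0.0000)
after link 3: o_3 = (-7.1962, -0.4641, 0.0000)
after link 4: o_4 = (-6.7631, 0.2859, -0.5000)
after link 5: o_5 = (-6.2802, 1.1224, -0.2412)
after link 6: o_6 = (-2.3353, 2.2984, -0.4751)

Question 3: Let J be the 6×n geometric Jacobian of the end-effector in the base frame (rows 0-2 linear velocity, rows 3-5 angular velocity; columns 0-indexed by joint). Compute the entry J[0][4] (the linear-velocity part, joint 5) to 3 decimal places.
0.012

axis z_4 = (-0.8660,0.5000,0.0000); lever o_n−o_4 = (4.4279,2.0125,0.0249)
cross product → J_v[:, 4] = (0.0125,0.0216,-3.9568)
J_ω[:, 4] = z_4
entry J[0][4] = 0.0125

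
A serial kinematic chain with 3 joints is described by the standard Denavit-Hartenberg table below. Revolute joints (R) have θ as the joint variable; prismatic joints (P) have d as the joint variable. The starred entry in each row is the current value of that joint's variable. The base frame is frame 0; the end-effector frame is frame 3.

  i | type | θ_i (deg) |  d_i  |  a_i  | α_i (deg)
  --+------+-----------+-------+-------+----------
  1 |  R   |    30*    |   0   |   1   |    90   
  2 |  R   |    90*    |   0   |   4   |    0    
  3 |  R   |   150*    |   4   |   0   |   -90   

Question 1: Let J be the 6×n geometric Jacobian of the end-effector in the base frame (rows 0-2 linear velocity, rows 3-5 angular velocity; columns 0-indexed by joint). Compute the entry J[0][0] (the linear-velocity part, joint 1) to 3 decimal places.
axis z_0 = ẑ; lever o_n−o_0 = (2.8660,-2.9641,4.0000)
cross product → J_v[:, 0] = (2.9641,2.8660,-0.0000)
J_ω[:, 0] = z_0
entry J[0][0] = 2.9641

2.964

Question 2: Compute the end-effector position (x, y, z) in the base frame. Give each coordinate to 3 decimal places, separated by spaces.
2.866 -2.964 4.000

after link 1: o_1 = (0.8660, 0.5000, 0.0000)
after link 2: o_2 = (0.8660, 0.5000, 4.0000)
after link 3: o_3 = (2.8660, -2.9641, 4.0000)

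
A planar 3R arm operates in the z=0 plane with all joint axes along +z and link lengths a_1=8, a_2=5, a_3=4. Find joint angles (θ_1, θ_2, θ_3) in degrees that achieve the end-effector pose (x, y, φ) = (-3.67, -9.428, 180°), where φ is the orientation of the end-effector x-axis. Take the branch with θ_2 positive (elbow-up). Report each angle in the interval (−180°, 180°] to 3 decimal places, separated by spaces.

wrist centre = target − a_3·(cos φ, sin φ) = (0.3300, -9.4280)
cos θ_2 = (88.9961−8²−5²)/(2·8·5) = -0.0000; θ_2 = 90.0028° (elbow-up)
β = atan2(-9.4280,0.3300) = -87.9953°; ψ = atan2(5.0000,7.9998) = 32.0062°
θ_1 = β − ψ = -120.0015°
θ_3 = φ − θ_1 − θ_2 = -150.0013° (wrapped to (-180°,180°])

-120.002 90.003 -150.001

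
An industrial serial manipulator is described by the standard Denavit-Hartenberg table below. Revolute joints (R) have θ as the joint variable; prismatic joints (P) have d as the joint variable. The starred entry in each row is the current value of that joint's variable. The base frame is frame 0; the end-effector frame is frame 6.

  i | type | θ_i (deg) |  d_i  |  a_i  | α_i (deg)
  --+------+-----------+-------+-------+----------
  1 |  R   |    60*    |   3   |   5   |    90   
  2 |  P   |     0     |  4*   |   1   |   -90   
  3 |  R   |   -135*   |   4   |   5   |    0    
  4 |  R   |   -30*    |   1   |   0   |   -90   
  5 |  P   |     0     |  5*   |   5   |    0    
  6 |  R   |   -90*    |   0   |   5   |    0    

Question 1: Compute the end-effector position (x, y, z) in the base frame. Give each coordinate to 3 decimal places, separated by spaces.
11.294 -7.757 13.000

after link 1: o_1 = (2.5000, 4.3301, 3.0000)
after link 2: o_2 = (6.4641, 3.1962, 3.0000)
after link 3: o_3 = (7.7582, -1.6335, 7.0000)
after link 4: o_4 = (7.7582, -1.6335, 8.0000)
after link 5: o_5 = (11.2937, -7.7572, 8.0000)
after link 6: o_6 = (11.2937, -7.7572, 13.0000)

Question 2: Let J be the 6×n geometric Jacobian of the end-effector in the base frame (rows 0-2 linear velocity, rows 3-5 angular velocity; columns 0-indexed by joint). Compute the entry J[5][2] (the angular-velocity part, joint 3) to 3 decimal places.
axis z_2 = (0.0000,0.0000,1.0000); lever o_n−o_2 = (4.8296,-10.9534,10.0000)
cross product → J_v[:, 2] = (10.9534,4.8296,-0.0000)
J_ω[:, 2] = z_2
entry J[5][2] = 1.0000

1.000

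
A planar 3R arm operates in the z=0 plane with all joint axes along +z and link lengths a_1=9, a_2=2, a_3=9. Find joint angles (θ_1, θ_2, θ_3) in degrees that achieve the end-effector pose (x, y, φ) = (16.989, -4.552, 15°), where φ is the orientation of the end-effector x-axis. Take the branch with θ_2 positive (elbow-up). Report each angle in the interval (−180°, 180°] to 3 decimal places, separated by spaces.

-45.003 30.018 29.985

wrist centre = target − a_3·(cos φ, sin φ) = (8.2957, -6.8814)
cos θ_2 = (116.1714−9²−2²)/(2·9·2) = 0.8659; θ_2 = 30.0176° (elbow-up)
β = atan2(-6.8814,8.2957) = -39.6762°; ψ = atan2(1.0005,10.7317) = 5.3264°
θ_1 = β − ψ = -45.0025°
θ_3 = φ − θ_1 − θ_2 = 29.9849° (wrapped to (-180°,180°])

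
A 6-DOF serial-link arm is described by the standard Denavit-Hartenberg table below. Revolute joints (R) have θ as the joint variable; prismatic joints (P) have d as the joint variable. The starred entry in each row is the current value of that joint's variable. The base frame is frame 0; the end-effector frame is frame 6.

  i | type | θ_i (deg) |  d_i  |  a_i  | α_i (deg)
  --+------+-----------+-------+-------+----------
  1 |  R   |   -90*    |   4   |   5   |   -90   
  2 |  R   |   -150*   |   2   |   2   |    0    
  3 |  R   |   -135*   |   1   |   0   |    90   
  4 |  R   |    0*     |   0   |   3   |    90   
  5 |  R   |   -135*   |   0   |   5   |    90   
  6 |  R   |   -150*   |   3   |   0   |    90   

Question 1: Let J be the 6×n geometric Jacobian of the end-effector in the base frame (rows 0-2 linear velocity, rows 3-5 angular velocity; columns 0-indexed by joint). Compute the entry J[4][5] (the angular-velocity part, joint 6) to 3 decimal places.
-0.500

axis z_5 = (0.0000,-0.5000,0.8660); lever o_n−o_5 = (0.0000,-1.5000,2.5981)
cross product → J_v[:, 5] = (-0.0000,-0.0000,-0.0000)
J_ω[:, 5] = z_5
entry J[4][5] = -0.5000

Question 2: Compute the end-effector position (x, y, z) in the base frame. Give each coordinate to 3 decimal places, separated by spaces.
3.000 -1.214 7.200

after link 1: o_1 = (0.0000, -5.0000, 4.0000)
after link 2: o_2 = (2.0000, -3.2679, 5.0000)
after link 3: o_3 = (3.0000, -3.2679, 5.0000)
after link 4: o_4 = (3.0000, -4.0444, 2.1022)
after link 5: o_5 = (3.0000, 0.2857, 4.6022)
after link 6: o_6 = (3.0000, -1.2143, 7.2003)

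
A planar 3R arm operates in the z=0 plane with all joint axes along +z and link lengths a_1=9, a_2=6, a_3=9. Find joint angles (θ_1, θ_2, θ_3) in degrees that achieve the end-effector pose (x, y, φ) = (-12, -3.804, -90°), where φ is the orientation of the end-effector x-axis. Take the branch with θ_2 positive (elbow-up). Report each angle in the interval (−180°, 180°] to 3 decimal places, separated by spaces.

wrist centre = target − a_3·(cos φ, sin φ) = (-12.0000, 5.1960)
cos θ_2 = (170.9984−9²−6²)/(2·9·6) = 0.5000; θ_2 = 60.0010° (elbow-up)
β = atan2(5.1960,-12.0000) = 156.5874°; ψ = atan2(5.1962,11.9999) = 23.4136°
θ_1 = β − ψ = 133.1738°
θ_3 = φ − θ_1 − θ_2 = 76.8252° (wrapped to (-180°,180°])

133.174 60.001 76.825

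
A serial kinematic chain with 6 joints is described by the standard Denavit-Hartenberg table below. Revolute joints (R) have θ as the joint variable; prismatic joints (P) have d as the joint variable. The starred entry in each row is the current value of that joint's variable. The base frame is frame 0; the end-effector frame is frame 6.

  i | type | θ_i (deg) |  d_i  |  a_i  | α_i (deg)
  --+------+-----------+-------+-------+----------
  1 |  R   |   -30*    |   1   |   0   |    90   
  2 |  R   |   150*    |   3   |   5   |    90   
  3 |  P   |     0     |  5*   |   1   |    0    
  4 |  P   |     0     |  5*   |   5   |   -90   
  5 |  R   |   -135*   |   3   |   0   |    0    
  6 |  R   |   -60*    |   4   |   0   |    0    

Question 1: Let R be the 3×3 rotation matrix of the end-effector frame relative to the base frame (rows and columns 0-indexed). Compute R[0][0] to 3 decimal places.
0.612

End-effector x-axis (col 0 of R) = (0.6124,-0.3536,-0.7071)
R[0][0] = 0.6124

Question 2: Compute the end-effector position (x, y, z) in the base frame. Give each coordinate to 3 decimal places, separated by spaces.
after link 1: o_1 = (0.0000, 0.0000, 1.0000)
after link 2: o_2 = (-5.2500, -0.4330, 3.5000)
after link 3: o_3 = (-3.8349, -1.2500, 8.3301)
after link 4: o_4 = (-5.4199, -0.3349, 15.1603)
after link 5: o_5 = (-6.9199, -2.9330, 15.1603)
after link 6: o_6 = (-8.9199, -6.3971, 15.1603)

-8.920 -6.397 15.160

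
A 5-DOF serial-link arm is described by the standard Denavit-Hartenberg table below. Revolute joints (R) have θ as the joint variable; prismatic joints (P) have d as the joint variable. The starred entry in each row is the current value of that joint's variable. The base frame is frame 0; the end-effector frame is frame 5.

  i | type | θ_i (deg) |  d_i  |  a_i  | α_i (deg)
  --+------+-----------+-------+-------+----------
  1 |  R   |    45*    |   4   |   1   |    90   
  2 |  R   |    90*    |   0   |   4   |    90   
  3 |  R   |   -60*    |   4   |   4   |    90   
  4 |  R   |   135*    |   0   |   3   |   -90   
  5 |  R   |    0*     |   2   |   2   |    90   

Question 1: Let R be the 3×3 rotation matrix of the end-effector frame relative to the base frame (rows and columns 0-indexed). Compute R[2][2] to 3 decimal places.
End-effector z-axis (col 2 of R) = (-0.3536,0.3536,-0.8660)
R[2][2] = -0.8660

-0.866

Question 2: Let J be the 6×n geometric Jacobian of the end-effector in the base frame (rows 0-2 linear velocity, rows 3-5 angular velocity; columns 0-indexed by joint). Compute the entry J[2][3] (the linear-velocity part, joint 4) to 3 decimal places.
axis z_3 = (-0.3536,0.3536,-0.8660); lever o_n−o_3 = (4.5311,-1.5311,-2.4749)
cross product → J_v[:, 3] = (-2.2010,-4.7990,-1.0607)
J_ω[:, 3] = z_3
entry J[2][3] = -1.0607

-1.061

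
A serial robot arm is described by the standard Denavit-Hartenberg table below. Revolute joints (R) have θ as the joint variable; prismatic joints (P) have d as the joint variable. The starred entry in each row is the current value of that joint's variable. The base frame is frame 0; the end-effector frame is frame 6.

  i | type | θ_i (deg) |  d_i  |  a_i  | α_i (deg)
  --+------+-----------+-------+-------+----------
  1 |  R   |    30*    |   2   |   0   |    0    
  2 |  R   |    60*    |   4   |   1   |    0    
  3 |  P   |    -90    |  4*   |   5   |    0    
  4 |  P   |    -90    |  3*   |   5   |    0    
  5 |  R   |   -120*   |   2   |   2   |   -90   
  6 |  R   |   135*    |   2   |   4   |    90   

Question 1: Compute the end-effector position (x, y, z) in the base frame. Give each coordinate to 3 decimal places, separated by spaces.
after link 1: o_1 = (0.0000, 0.0000, 2.0000)
after link 2: o_2 = (0.0000, 1.0000, 6.0000)
after link 3: o_3 = (5.0000, 1.0000, 10.0000)
after link 4: o_4 = (5.0000, -4.0000, 13.0000)
after link 5: o_5 = (3.2679, -3.0000, 15.0000)
after link 6: o_6 = (4.7174, -6.1463, 12.1716)

4.717 -6.146 12.172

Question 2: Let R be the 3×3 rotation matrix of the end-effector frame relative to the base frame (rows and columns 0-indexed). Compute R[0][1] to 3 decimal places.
End-effector y-axis (col 1 of R) = (-0.5000,-0.8660,0.0000)
R[0][1] = -0.5000

-0.500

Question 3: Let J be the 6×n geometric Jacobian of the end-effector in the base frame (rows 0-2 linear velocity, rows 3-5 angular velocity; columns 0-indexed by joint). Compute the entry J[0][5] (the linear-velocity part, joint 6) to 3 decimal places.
axis z_5 = (-0.5000,-0.8660,0.0000); lever o_n−o_5 = (1.4495,-3.1463,-2.8284)
cross product → J_v[:, 5] = (2.4495,-1.4142,2.8284)
J_ω[:, 5] = z_5
entry J[0][5] = 2.4495

2.449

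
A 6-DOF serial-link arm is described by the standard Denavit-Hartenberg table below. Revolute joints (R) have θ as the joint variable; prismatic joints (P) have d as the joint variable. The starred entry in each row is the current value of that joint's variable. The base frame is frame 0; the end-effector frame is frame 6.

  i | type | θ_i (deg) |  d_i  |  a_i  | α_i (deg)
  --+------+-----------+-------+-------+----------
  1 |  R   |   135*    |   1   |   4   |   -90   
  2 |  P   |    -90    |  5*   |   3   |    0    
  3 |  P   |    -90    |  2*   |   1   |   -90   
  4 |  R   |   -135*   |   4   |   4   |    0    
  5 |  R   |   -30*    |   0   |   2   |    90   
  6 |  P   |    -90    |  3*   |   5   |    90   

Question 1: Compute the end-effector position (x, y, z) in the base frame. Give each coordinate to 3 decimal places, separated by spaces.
-11.303 0.770 3.000

after link 1: o_1 = (-2.8284, 2.8284, 1.0000)
after link 2: o_2 = (-6.3640, -0.7071, 4.0000)
after link 3: o_3 = (-7.0711, -2.8284, 4.0000)
after link 4: o_4 = (-11.0711, -2.8284, 8.0000)
after link 5: o_5 = (-12.8031, -1.8284, 8.0000)
after link 6: o_6 = (-11.3031, 0.7696, 3.0000)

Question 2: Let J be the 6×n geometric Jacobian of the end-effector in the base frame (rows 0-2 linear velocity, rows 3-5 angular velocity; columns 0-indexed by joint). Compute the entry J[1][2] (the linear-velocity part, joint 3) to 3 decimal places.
-0.707

prismatic axis z_2 = (-0.7071,-0.7071,0.0000)
J_v[:, 2] = z_2; J_ω[:, 2] = (0,0,0)
entry J[1][2] = -0.7071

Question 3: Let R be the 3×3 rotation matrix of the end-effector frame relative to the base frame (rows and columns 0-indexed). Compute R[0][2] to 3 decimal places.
0.866

End-effector z-axis (col 2 of R) = (0.8660,-0.5000,0.0000)
R[0][2] = 0.8660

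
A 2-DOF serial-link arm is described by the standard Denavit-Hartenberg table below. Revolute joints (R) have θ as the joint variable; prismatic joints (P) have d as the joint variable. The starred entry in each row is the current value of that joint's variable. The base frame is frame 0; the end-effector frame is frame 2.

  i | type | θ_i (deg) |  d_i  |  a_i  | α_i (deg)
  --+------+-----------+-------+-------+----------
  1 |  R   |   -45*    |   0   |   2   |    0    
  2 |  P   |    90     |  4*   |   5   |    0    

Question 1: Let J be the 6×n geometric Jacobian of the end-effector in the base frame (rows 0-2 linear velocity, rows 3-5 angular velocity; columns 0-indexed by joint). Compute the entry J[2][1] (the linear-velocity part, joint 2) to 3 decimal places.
1.000

prismatic axis z_1 = (0.0000,0.0000,1.0000)
J_v[:, 1] = z_1; J_ω[:, 1] = (0,0,0)
entry J[2][1] = 1.0000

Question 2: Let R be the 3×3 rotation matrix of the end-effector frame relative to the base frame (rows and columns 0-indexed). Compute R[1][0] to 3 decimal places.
0.707

End-effector x-axis (col 0 of R) = (0.7071,0.7071,0.0000)
R[1][0] = 0.7071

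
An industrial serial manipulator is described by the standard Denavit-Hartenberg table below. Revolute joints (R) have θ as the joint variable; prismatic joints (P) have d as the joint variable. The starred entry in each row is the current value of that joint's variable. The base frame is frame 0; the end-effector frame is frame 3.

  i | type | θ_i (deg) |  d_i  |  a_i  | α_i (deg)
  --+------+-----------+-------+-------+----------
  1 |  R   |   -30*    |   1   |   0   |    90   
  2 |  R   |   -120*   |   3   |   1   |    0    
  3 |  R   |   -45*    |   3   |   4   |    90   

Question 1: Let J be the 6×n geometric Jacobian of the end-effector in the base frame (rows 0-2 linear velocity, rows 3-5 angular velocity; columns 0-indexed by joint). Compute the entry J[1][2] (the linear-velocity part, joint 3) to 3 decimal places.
-0.518

axis z_2 = (-0.5000,-0.8660,0.0000); lever o_n−o_2 = (-4.8461,-0.6662,-1.0353)
cross product → J_v[:, 2] = (0.8966,-0.5176,-3.8637)
J_ω[:, 2] = z_2
entry J[1][2] = -0.5176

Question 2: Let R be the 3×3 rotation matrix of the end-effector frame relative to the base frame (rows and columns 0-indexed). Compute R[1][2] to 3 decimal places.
End-effector z-axis (col 2 of R) = (-0.2241,0.1294,0.9659)
R[1][2] = 0.1294

0.129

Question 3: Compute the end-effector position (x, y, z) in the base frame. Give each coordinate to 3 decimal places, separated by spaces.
after link 1: o_1 = (0.0000, 0.0000, 1.0000)
after link 2: o_2 = (-1.9330, -2.3481, 0.1340)
after link 3: o_3 = (-6.7791, -3.0143, -0.9013)

-6.779 -3.014 -0.901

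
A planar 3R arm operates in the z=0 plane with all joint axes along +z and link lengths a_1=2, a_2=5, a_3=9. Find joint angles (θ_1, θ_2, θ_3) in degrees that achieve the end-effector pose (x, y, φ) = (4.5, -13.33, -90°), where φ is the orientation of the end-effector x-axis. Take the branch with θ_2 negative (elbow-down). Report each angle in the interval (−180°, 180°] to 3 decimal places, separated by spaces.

wrist centre = target − a_3·(cos φ, sin φ) = (4.5000, -4.3300)
cos θ_2 = (38.9989−2²−5²)/(2·2·5) = 0.4999; θ_2 = -60.0036° (elbow-down)
β = atan2(-4.3300,4.5000) = -43.8970°; ψ = atan2(-4.3303,4.4997) = -43.9007°
θ_1 = β − ψ = 0.0036°
θ_3 = φ − θ_1 − θ_2 = -30.0000° (wrapped to (-180°,180°])

0.004 -60.004 -30.000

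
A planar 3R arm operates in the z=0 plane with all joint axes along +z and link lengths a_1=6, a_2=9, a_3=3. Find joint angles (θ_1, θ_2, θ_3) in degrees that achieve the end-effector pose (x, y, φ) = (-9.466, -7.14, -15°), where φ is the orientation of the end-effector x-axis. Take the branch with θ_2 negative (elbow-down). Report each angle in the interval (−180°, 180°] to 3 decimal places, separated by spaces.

-125.525 -45.007 155.533

wrist centre = target − a_3·(cos φ, sin φ) = (-12.3638, -6.3635)
cos θ_2 = (193.3577−6²−9²)/(2·6·9) = 0.7070; θ_2 = -45.0074° (elbow-down)
β = atan2(-6.3635,-12.3638) = -152.7655°; ψ = atan2(-6.3648,12.3631) = -27.2403°
θ_1 = β − ψ = -125.5252°
θ_3 = φ − θ_1 − θ_2 = 155.5326° (wrapped to (-180°,180°])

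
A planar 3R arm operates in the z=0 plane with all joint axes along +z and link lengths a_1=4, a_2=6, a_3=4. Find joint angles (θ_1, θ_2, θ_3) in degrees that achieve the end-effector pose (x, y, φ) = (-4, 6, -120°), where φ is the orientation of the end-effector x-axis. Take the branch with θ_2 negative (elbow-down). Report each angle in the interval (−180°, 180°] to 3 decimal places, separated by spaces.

120.000 -30.000 150.000

wrist centre = target − a_3·(cos φ, sin φ) = (-2.0000, 9.4641)
cos θ_2 = (93.5692−4²−6²)/(2·4·6) = 0.8660; θ_2 = -30.0000° (elbow-down)
β = atan2(9.4641,-2.0000) = 101.9325°; ψ = atan2(-3.0000,9.1962) = -18.0675°
θ_1 = β − ψ = 120.0000°
θ_3 = φ − θ_1 − θ_2 = 150.0000° (wrapped to (-180°,180°])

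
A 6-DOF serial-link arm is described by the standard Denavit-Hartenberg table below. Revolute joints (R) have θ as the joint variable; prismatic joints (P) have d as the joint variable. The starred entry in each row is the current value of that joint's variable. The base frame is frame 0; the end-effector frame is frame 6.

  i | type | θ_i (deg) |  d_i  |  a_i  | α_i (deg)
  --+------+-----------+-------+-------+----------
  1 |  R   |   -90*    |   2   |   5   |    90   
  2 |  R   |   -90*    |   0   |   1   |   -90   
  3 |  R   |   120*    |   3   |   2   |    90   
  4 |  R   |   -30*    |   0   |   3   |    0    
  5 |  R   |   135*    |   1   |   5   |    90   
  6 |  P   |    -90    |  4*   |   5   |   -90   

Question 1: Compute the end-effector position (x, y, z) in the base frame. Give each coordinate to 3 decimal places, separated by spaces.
after link 1: o_1 = (0.0000, -5.0000, 2.0000)
after link 2: o_2 = (0.0000, -5.0000, 1.0000)
after link 3: o_3 = (1.7321, -8.0000, 2.0000)
after link 4: o_4 = (3.9821, -6.5000, 3.2990)
after link 5: o_5 = (3.3613, -11.3296, 1.7860)
after link 6: o_6 = (4.2074, -12.3649, 8.0479)

4.207 -12.365 8.048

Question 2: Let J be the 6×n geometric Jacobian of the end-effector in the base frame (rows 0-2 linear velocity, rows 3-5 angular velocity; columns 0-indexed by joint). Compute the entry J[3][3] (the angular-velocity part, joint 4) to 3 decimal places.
0.500

axis z_3 = (0.5000,-0.0000,-0.8660); lever o_n−o_3 = (2.4753,-4.3649,6.0479)
cross product → J_v[:, 3] = (-3.7801,-5.1677,-2.1825)
J_ω[:, 3] = z_3
entry J[3][3] = 0.5000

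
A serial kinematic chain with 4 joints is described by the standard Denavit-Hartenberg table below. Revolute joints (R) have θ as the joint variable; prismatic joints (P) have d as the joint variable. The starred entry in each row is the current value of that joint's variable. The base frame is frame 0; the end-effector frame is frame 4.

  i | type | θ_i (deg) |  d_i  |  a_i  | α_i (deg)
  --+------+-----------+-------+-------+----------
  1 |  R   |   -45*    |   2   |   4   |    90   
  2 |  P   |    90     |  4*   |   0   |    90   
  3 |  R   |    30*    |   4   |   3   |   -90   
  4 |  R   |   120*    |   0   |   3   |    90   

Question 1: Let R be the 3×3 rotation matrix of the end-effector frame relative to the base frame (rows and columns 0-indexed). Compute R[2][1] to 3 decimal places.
-0.500

End-effector y-axis (col 1 of R) = (-0.6124,-0.6124,-0.5000)
R[2][1] = -0.5000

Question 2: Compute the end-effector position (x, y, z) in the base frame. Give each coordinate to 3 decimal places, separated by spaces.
0.461 -7.178 3.299

after link 1: o_1 = (2.8284, -2.8284, 2.0000)
after link 2: o_2 = (0.0000, -5.6569, 2.0000)
after link 3: o_3 = (1.7678, -9.5459, 4.5981)
after link 4: o_4 = (0.4610, -7.1785, 3.2990)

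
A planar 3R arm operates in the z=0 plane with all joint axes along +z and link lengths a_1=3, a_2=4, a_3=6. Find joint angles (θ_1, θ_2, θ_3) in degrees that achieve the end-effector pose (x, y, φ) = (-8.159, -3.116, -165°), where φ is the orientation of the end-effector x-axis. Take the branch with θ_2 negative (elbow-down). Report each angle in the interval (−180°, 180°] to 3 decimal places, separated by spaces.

wrist centre = target − a_3·(cos φ, sin φ) = (-2.3634, -1.5631)
cos θ_2 = (8.0291−3²−4²)/(2·3·4) = -0.7071; θ_2 = -135.0011° (elbow-down)
β = atan2(-1.5631,-2.3634) = -146.5210°; ψ = atan2(-2.8284,0.1715) = -86.5297°
θ_1 = β − ψ = -59.9913°
θ_3 = φ − θ_1 − θ_2 = 29.9924° (wrapped to (-180°,180°])

-59.991 -135.001 29.992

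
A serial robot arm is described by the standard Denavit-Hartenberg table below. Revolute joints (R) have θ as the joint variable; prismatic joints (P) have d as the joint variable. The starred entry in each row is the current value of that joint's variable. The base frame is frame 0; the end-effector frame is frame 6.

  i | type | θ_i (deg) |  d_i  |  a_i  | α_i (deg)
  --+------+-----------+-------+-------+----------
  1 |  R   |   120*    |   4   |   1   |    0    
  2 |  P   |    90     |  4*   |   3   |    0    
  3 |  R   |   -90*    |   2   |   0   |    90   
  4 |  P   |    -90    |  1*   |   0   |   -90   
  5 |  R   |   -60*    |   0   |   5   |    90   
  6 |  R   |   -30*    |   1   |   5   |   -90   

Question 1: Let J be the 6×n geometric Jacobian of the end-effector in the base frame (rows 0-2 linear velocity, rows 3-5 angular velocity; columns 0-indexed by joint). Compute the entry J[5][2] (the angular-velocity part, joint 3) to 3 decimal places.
1.000

axis z_2 = (0.0000,0.0000,1.0000); lever o_n−o_2 = (9.5466,2.6250,-1.7990)
cross product → J_v[:, 2] = (-2.6250,9.5466,0.0000)
J_ω[:, 2] = z_2
entry J[5][2] = 1.0000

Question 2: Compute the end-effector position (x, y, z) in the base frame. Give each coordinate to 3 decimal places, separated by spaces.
6.449 1.991 6.201

after link 1: o_1 = (-0.5000, 0.8660, 4.0000)
after link 2: o_2 = (-3.0981, -0.6340, 8.0000)
after link 3: o_3 = (-3.0981, -0.6340, 10.0000)
after link 4: o_4 = (-2.2321, -0.1340, 10.0000)
after link 5: o_5 = (1.5179, 2.0311, 7.5000)
after link 6: o_6 = (6.4486, 1.9910, 6.2010)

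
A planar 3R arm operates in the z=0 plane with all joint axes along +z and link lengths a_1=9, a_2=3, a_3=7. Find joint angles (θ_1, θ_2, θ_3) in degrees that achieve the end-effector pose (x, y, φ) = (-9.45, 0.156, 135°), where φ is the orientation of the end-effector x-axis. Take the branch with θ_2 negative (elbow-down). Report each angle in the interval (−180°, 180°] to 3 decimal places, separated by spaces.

wrist centre = target − a_3·(cos φ, sin φ) = (-4.5003, -4.7937)
cos θ_2 = (43.2323−9²−3²)/(2·9·3) = -0.8661; θ_2 = -150.0050° (elbow-down)
β = atan2(-4.7937,-4.5003) = -133.1913°; ψ = atan2(-1.4998,6.4018) = -13.1851°
θ_1 = β − ψ = -120.0061°
θ_3 = φ − θ_1 − θ_2 = 45.0111° (wrapped to (-180°,180°])

-120.006 -150.005 45.011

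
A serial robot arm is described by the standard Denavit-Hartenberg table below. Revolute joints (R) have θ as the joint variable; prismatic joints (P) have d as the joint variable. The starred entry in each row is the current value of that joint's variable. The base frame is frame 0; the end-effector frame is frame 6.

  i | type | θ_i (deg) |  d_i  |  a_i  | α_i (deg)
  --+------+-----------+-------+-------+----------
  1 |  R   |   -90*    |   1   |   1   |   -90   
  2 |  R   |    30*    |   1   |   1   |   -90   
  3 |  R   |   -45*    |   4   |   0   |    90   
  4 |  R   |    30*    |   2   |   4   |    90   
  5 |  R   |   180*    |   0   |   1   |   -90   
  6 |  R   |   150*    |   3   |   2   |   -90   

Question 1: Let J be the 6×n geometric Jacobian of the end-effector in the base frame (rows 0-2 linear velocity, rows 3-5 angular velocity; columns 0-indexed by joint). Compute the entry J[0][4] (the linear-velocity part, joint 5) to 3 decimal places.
axis z_4 = (0.3536,-0.7392,0.5732); lever o_n−o_4 = (-2.0266,-1.3031,-2.1750)
cross product → J_v[:, 4] = (2.3548,-0.3927,-1.9588)
J_ω[:, 4] = z_4
entry J[0][4] = 2.3548

2.355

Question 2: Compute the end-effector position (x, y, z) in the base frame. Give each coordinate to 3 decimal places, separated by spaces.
2.837 -1.066 -7.389

after link 1: o_1 = (0.0000, -1.0000, 1.0000)
after link 2: o_2 = (1.0000, -1.8660, 0.5000)
after link 3: o_3 = (1.0000, 0.1340, -2.9641)
after link 4: o_4 = (4.8637, 0.2374, -5.2138)
after link 5: o_5 = (4.2513, 0.5177, -4.4746)
after link 6: o_6 = (2.8371, -1.0657, -7.3888)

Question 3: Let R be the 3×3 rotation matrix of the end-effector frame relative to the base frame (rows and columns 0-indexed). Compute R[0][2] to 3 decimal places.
0.612

End-effector z-axis (col 2 of R) = (0.6124,-0.7803,0.1268)
R[0][2] = 0.6124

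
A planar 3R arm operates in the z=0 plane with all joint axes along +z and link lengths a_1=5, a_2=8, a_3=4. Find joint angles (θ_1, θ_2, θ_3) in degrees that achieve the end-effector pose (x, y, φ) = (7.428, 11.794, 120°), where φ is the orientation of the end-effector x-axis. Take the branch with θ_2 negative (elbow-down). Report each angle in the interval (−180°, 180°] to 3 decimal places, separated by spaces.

wrist centre = target − a_3·(cos φ, sin φ) = (9.4280, 8.3299)
cos θ_2 = (158.2744−5²−8²)/(2·5·8) = 0.8659; θ_2 = -30.0109° (elbow-down)
β = atan2(8.3299,9.4280) = 41.4615°; ψ = atan2(-4.0013,11.9274) = -18.5452°
θ_1 = β − ψ = 60.0067°
θ_3 = φ − θ_1 − θ_2 = 90.0043° (wrapped to (-180°,180°])

60.007 -30.011 90.004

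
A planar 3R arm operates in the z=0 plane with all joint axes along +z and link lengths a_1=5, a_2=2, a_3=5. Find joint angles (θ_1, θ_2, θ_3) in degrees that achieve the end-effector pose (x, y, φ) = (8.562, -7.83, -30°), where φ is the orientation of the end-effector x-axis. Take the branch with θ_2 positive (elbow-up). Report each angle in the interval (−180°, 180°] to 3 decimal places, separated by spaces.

wrist centre = target − a_3·(cos φ, sin φ) = (4.2319, -5.3300)
cos θ_2 = (46.3176−5²−2²)/(2·5·2) = 0.8659; θ_2 = 30.0164° (elbow-up)
β = atan2(-5.3300,4.2319) = -51.5514°; ψ = atan2(1.0005,6.7318) = 8.4536°
θ_1 = β − ψ = -60.0050°
θ_3 = φ − θ_1 − θ_2 = -0.0114° (wrapped to (-180°,180°])

-60.005 30.016 -0.011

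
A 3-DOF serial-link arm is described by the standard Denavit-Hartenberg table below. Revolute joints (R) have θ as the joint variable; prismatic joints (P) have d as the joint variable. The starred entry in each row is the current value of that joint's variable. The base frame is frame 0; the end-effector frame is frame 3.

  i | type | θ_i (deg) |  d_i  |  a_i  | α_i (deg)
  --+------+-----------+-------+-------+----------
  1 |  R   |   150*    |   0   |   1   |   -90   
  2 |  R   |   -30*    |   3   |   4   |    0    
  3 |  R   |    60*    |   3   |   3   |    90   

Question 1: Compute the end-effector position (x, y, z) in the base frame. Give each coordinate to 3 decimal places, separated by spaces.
after link 1: o_1 = (-0.8660, 0.5000, 0.0000)
after link 2: o_2 = (-5.3660, -0.3660, 2.0000)
after link 3: o_3 = (-9.1160, -1.6651, 0.5000)

-9.116 -1.665 0.500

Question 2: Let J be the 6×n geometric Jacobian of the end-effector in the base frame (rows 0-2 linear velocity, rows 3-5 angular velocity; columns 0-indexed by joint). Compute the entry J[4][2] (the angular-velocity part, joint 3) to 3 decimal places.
axis z_2 = (-0.5000,-0.8660,0.0000); lever o_n−o_2 = (-3.7500,-1.2990,-1.5000)
cross product → J_v[:, 2] = (1.2990,-0.7500,-2.5981)
J_ω[:, 2] = z_2
entry J[4][2] = -0.8660

-0.866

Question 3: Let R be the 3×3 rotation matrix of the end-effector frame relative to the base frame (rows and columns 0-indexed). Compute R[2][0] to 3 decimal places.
End-effector x-axis (col 0 of R) = (-0.7500,0.4330,-0.5000)
R[2][0] = -0.5000

-0.500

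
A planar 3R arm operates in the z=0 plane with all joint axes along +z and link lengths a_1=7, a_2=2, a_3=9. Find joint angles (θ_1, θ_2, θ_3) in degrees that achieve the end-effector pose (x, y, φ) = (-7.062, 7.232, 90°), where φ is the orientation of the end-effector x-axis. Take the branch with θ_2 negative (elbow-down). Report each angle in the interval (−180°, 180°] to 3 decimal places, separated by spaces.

-149.999 -90.005 -29.996

wrist centre = target − a_3·(cos φ, sin φ) = (-7.0620, -1.7680)
cos θ_2 = (52.9977−7²−2²)/(2·7·2) = -0.0001; θ_2 = -90.0048° (elbow-down)
β = atan2(-1.7680,-7.0620) = -165.9447°; ψ = atan2(-2.0000,6.9998) = -15.9458°
θ_1 = β − ψ = -149.9989°
θ_3 = φ − θ_1 − θ_2 = -29.9963° (wrapped to (-180°,180°])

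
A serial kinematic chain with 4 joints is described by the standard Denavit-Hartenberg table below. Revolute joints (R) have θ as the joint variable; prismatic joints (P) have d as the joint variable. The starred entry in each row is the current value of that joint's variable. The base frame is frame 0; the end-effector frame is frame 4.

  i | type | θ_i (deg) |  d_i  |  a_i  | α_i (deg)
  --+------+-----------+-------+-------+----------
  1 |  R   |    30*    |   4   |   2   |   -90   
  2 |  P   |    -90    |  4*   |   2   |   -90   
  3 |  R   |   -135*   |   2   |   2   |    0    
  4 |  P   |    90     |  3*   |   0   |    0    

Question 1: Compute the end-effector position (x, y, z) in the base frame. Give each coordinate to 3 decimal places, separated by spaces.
after link 1: o_1 = (1.7321, 1.0000, 4.0000)
after link 2: o_2 = (-0.2679, 4.4641, 6.0000)
after link 3: o_3 = (0.7570, 6.6888, 4.5858)
after link 4: o_4 = (3.3551, 8.1888, 4.5858)

3.355 8.189 4.586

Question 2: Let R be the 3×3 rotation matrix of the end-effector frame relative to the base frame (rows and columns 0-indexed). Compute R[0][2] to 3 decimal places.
End-effector z-axis (col 2 of R) = (0.8660,0.5000,-0.0000)
R[0][2] = 0.8660

0.866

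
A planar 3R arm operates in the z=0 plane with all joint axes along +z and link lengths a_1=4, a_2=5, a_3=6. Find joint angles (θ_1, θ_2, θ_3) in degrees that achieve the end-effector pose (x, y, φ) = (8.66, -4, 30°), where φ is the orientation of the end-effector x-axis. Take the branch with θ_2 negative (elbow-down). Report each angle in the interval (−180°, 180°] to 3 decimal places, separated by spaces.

wrist centre = target − a_3·(cos φ, sin φ) = (3.4638, -7.0000)
cos θ_2 = (60.9982−4²−5²)/(2·4·5) = 0.5000; θ_2 = -60.0029° (elbow-down)
β = atan2(-7.0000,3.4638) = -63.6722°; ψ = atan2(-4.3303,6.4998) = -33.6722°
θ_1 = β − ψ = -30.0000°
θ_3 = φ − θ_1 − θ_2 = 120.0029° (wrapped to (-180°,180°])

-30.000 -60.003 120.003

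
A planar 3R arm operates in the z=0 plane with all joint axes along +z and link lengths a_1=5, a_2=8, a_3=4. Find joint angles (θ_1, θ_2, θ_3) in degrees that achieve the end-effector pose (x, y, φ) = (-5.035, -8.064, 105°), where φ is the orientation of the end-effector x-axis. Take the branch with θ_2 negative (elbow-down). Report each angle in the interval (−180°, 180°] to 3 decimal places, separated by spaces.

wrist centre = target − a_3·(cos φ, sin φ) = (-3.9997, -11.9277)
cos θ_2 = (158.2679−5²−8²)/(2·5·8) = 0.8658; θ_2 = -30.0202° (elbow-down)
β = atan2(-11.9277,-3.9997) = -108.5379°; ψ = atan2(-4.0024,11.9268) = -18.5510°
θ_1 = β − ψ = -89.9869°
θ_3 = φ − θ_1 − θ_2 = -134.9928° (wrapped to (-180°,180°])

-89.987 -30.020 -134.993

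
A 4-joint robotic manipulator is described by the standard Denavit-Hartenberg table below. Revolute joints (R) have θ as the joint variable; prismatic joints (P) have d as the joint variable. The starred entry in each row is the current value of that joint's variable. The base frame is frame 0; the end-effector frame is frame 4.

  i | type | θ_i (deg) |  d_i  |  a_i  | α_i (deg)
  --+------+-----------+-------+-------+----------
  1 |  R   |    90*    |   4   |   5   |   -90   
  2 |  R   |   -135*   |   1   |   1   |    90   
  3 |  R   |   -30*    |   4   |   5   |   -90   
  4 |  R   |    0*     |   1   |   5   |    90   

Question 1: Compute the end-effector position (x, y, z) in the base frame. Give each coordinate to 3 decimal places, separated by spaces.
3.134 -5.013 8.356

after link 1: o_1 = (0.0000, 5.0000, 4.0000)
after link 2: o_2 = (-1.0000, 4.2929, 4.7071)
after link 3: o_3 = (1.5000, -1.5974, 4.9405)
after link 4: o_4 = (3.1340, -5.0128, 8.3560)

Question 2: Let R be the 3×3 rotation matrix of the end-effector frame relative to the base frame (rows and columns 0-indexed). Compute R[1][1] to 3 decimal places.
End-effector y-axis (col 1 of R) = (-0.8660,-0.3536,0.3536)
R[1][1] = -0.3536

-0.354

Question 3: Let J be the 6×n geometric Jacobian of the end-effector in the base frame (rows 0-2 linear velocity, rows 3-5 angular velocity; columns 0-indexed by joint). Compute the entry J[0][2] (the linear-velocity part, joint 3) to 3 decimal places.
axis z_2 = (-0.0000,-0.7071,-0.7071); lever o_n−o_2 = (4.1340,-9.3057,3.6489)
cross product → J_v[:, 2] = (-9.1603,-2.9232,2.9232)
J_ω[:, 2] = z_2
entry J[0][2] = -9.1603

-9.160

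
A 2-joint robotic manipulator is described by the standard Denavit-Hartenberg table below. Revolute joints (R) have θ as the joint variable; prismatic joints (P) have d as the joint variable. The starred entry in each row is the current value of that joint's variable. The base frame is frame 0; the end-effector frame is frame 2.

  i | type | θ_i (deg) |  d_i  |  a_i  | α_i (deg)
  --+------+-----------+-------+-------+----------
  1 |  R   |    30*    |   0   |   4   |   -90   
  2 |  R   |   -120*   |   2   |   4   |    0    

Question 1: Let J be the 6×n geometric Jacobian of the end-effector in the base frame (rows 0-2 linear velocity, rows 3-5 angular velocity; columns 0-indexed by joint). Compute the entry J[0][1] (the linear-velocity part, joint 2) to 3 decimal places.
3.000

axis z_1 = (-0.5000,0.8660,0.0000); lever o_n−o_1 = (-2.7321,0.7321,3.4641)
cross product → J_v[:, 1] = (3.0000,1.7321,2.0000)
J_ω[:, 1] = z_1
entry J[0][1] = 3.0000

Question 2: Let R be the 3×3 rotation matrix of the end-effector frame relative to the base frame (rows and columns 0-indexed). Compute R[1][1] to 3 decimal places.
End-effector y-axis (col 1 of R) = (0.7500,0.4330,0.5000)
R[1][1] = 0.4330

0.433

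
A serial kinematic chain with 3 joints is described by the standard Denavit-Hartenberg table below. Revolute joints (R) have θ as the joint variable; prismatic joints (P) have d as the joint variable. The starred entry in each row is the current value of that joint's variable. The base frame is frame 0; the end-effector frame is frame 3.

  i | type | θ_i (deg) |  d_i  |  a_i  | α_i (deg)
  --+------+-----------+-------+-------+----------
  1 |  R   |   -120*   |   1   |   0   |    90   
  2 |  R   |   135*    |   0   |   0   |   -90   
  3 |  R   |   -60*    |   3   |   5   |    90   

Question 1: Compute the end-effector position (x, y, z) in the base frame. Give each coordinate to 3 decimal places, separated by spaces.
after link 1: o_1 = (0.0000, 0.0000, 1.0000)
after link 2: o_2 = (0.0000, 0.0000, 1.0000)
after link 3: o_3 = (-1.8055, 5.5331, 0.6464)

-1.805 5.533 0.646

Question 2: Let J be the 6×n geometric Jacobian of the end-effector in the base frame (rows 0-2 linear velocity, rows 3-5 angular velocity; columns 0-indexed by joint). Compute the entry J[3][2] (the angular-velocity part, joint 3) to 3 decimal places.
0.354

axis z_2 = (0.3536,0.6124,-0.7071); lever o_n−o_2 = (-1.8055,5.5331,-0.3536)
cross product → J_v[:, 2] = (3.6960,1.4017,3.0619)
J_ω[:, 2] = z_2
entry J[3][2] = 0.3536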